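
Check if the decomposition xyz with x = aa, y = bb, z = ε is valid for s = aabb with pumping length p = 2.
Violated: |xy| ≤ p

The decomposition x = aa, y = bb, z = ε for s = aabb with p = 2
violates the constraint: |xy| ≤ p

|xy| = |aabb| = 4 > 2 = p. The decomposition puts too many characters in xy.

Pumping lemma constraints:
1. xyz = s (decomposition is valid)
2. |xy| ≤ p
3. |y| > 0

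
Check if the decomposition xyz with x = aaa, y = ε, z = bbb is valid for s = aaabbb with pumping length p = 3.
Violated: |y| > 0

The decomposition x = aaa, y = ε, z = bbb for s = aaabbb with p = 3
violates the constraint: |y| > 0

|y| = 0, but the pumping lemma requires |y| > 0 (y must be non-empty).

Pumping lemma constraints:
1. xyz = s (decomposition is valid)
2. |xy| ≤ p
3. |y| > 0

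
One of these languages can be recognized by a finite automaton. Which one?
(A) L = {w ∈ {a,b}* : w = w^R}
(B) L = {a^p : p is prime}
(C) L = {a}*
(C) {a}*

(C) L = {a}* is regular.

This can be recognized by a finite automaton (DFA/NFA).
Regular expressions like {a}* define regular languages.

The other choices are not regular:
- {a^p : p is prime}: After pumping, the length becomes composite
- {w ∈ {a,b}* : w = w^R}: After pumping, the string is no longer symmetric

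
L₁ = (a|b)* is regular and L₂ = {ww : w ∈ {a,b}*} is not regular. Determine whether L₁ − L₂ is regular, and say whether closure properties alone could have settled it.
No — L₁ − L₂ is not regular.

L₁ − L₂ is the complement of {ww} within {a,b}*. If it were regular, its complement {ww} would be regular as well (regular languages are closed under complement) — contradiction. So L₁ − L₂ is not regular.

Note that the bare facts "L₁ regular, L₂ non-regular" do not settle the question by themselves: the closure of regular languages under ∪, ∩, complement and difference applies only when BOTH operands are regular. With a non-regular operand the result can come out regular or non-regular depending on the specific languages, so one has to work out L₁ − L₂ for this particular pair, as above.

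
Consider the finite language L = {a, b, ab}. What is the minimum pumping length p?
p = 3

For a finite language L, the pumping lemma holds vacuously if p > max|s| for s ∈ L.

The longest string in L = {a, b, ab} has length 2.
If p = 3, then no string s ∈ L has |s| ≥ p, so the condition is vacuously true.

The minimum pumping length is p = 3.

Why no smaller p works: for any p ≤ 2, the longest string s ∈ L has |s| = 2 ≥ p, so it would
have to be pumpable; but pumping up (i = 2, 3, ...) produces ever longer strings, which cannot all lie in the
finite language L. So the pumping property fails for every p ≤ 2.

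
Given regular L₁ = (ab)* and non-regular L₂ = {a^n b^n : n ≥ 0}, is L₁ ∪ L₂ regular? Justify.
No — L₁ ∪ L₂ is not regular.

Let U = (ab)* ∪ {a^n b^n}. If U were regular, then U ∩ aa*bb* would be regular (closure under intersection with a regular language). But (ab)* ∩ aa*bb* = {ab} and {a^n b^n} ∩ aa*bb* = {a^n b^n : n ≥ 1}, so U ∩ aa*bb* = {a^n b^n : n ≥ 1}, which is not regular. Hence U is not regular.

Note that the bare facts "L₁ regular, L₂ non-regular" do not settle the question by themselves: the closure of regular languages under ∪, ∩, complement and difference applies only when BOTH operands are regular. With a non-regular operand the result can come out regular or non-regular depending on the specific languages, so one has to work out L₁ ∪ L₂ for this particular pair, as above.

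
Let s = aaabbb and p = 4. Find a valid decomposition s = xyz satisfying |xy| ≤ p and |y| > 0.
x = '', y = 'aa', z = 'abbb'

For s = aaabbb and p = 4, one valid decomposition is:
- x = '' (length 0)
- y = 'aa' (length 2)
- z = 'abbb' (length 4)

Verification:
- xyz = '' + 'aa' + 'abbb' = aaabbb ✓
- |xy| = 2 ≤ 4 ✓
- |y| = 2 > 0 ✓

All pumping lemma constraints are satisfied.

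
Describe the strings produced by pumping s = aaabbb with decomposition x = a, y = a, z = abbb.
{xy^i z : i ≥ 0} = {a^(2+i) b^3 : i ≥ 0} = {aabbb, aaabbb, aaaabbb, ...}

With x = a, y = a, z = abbb: Starting with aaabbb and pumping the second 'a', we get strings with 2+i a's followed by 3 b's for i = 0, 1, 2, ...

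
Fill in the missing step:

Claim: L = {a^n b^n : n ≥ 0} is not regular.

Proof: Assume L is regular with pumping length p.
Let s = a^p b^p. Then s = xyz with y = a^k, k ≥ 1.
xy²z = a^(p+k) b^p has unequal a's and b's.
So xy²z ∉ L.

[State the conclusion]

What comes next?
This contradicts the pumping lemma for regular languages,
which guarantees xy^i z ∈ L for all i ≥ 0.

Since our assumption that L is regular leads to a contradiction,
we conclude that L = {a^n b^n : n ≥ 0} is NOT regular. ∎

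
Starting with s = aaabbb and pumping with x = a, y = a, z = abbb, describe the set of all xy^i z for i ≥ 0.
{xy^i z : i ≥ 0} = {a^(2+i) b^3 : i ≥ 0} = {aabbb, aaabbb, aaaabbb, ...}

With x = a, y = a, z = abbb: Starting with aaabbb and pumping the second 'a', we get strings with 2+i a's followed by 3 b's for i = 0, 1, 2, ...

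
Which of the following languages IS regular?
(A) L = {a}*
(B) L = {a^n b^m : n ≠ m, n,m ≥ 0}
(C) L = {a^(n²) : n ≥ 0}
(A) {a}*

(A) L = {a}* is regular.

This can be recognized by a finite automaton (DFA/NFA).
Regular expressions like {a}* define regular languages.

The other choices are not regular:
- {a^(n²) : n ≥ 0}: After pumping, length is no longer a perfect square
- {a^n b^m : n ≠ m, n,m ≥ 0}: After pumping a's, we can make n = m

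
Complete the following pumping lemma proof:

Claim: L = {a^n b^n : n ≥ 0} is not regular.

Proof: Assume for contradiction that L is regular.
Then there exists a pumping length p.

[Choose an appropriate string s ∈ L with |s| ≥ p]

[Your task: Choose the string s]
s = a^p b^p

This string is in L (has equal a's and b's) and has length 2p ≥ p.
Any decomposition xyz with |xy| ≤ p means y consists only of a's,
so pumping will unbalance the counts.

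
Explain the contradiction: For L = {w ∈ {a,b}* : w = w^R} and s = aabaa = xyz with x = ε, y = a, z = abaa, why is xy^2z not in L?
xy²z = aaabaa ∉ L

Pumping with i = 2 replaces y = a by y² = aa:
- Original: s = xyz = aabaa; aabaa reversed is aabaa, the same string, so it is a palindrome and is in L
- Pumped: xy²z = ε · aa · abaa = aaabaa
- aaabaa reversed is aabaaa ≠ aaabaa, so it is not a palindrome and is not in L

The pumping lemma would require xy²z ∈ L, so this decomposition yields a contradiction.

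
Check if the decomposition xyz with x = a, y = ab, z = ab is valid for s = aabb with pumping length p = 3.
Violated: xyz = s

The decomposition x = a, y = ab, z = ab for s = aabb with p = 3
violates the constraint: xyz = s

xyz = 'a' + 'ab' + 'ab' = 'aabab' ≠ 'aabb' = s. The decomposition doesn't reconstruct s.

Pumping lemma constraints:
1. xyz = s (decomposition is valid)
2. |xy| ≤ p
3. |y| > 0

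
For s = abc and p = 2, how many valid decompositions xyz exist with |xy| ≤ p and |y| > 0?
3

For s = 'abc' with pumping length p = 2:

Constraints: |xy| ≤ 2, |y| > 0

Valid decompositions (|xy| ≤ p, |y| ≥ 1):
  • x='', y='a', z='bc'
  • x='a', y='b', z='c'
  • x='', y='ab', z='c'

Total count: 3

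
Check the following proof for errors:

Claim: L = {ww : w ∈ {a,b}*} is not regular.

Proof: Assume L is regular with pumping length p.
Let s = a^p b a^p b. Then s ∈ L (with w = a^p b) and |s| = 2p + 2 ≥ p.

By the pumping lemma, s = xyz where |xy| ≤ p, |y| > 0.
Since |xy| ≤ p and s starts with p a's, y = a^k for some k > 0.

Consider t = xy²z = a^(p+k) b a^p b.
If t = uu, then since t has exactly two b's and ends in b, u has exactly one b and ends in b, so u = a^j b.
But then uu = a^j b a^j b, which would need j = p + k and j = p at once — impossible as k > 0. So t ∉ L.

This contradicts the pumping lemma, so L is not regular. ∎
The proof is correct.

This proof is valid because:
1. s = a^p b a^p b is in L and is chosen in terms of p, so |s| ≥ p holds for every p
2. The decomposition analysis is correct: |xy| ≤ p forces y to lie inside the leading a's
3. The contradiction is valid: the argument shows a^(p+k) b a^p b cannot be split into two equal halves
4. The conclusion follows logically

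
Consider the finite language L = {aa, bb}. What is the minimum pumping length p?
p = 3

For a finite language L, the pumping lemma holds vacuously if p > max|s| for s ∈ L.

The longest string in L = {aa, bb} has length 2.
If p = 3, then no string s ∈ L has |s| ≥ p, so the condition is vacuously true.

The minimum pumping length is p = 3.

Why no smaller p works: for any p ≤ 2, the longest string s ∈ L has |s| = 2 ≥ p, so it would
have to be pumpable; but pumping up (i = 2, 3, ...) produces ever longer strings, which cannot all lie in the
finite language L. So the pumping property fails for every p ≤ 2.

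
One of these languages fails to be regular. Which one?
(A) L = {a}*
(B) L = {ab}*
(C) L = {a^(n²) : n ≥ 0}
(C) {a^(n²) : n ≥ 0}

(C) L = {a^(n²) : n ≥ 0} is NOT regular.

The pumping lemma can be used to prove this:
After pumping, length is no longer a perfect square

The other languages are regular because they can be recognized by finite automata.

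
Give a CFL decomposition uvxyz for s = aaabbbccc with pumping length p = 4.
u='aa', v='a', x='bb', y='b', z='ccc'

For s = aaabbbccc with pumping length p = 4:

One valid decomposition:
- u = 'aa'
- v = 'a'
- x = 'bb'
- y = 'b'
- z = 'ccc'

Verification:
- uvxyz = 'aa' + 'a' + 'bb' + 'b' + 'ccc' = aaabbbccc ✓
- |vxy| = |'abbb'| = 4 ≤ 4 ✓
- |vy| = |'ab'| = 2 > 0 ✓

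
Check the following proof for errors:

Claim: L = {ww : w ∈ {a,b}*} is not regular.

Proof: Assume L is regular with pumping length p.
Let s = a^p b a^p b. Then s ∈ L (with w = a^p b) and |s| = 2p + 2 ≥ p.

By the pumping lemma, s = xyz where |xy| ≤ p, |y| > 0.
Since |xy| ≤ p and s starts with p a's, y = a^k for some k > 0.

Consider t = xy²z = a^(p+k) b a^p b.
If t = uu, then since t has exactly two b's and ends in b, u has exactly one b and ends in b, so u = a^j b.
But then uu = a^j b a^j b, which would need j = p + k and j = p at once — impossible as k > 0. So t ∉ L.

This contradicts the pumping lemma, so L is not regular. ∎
The proof is correct.

This proof is valid because:
1. s = a^p b a^p b is in L and is chosen in terms of p, so |s| ≥ p holds for every p
2. The decomposition analysis is correct: |xy| ≤ p forces y to lie inside the leading a's
3. The contradiction is valid: the argument shows a^(p+k) b a^p b cannot be split into two equal halves
4. The conclusion follows logically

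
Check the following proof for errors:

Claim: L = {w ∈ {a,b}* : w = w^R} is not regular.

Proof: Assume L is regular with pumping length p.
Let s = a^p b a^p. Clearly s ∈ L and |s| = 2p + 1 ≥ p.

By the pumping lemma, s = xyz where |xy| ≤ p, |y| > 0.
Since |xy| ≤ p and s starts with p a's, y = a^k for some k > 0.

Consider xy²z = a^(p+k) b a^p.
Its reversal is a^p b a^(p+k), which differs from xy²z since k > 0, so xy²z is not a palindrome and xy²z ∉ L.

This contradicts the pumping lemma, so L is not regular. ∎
The proof is correct.

This proof is valid because:
1. s = a^p b a^p is in L and is chosen in terms of p, so |s| ≥ p holds for every p
2. The decomposition analysis is correct: |xy| ≤ p forces y to lie inside the leading a's
3. The contradiction is valid: a^(p+k) b a^p has more a's before the b than after it, so it is not a palindrome
4. The conclusion follows logically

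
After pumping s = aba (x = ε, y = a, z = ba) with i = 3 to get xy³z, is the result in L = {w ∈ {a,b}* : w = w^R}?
No

xy³z = ε · aaa · ba = aaaba.
aaaba reversed is abaaa ≠ aaaba, so it is not a palindrome and is not in L.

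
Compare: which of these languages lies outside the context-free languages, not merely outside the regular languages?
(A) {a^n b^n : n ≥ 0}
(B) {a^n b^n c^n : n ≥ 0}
(B) {a^n b^n c^n : n ≥ 0}

(B) {a^n b^n c^n : n ≥ 0} requires the CFL pumping lemma.

- {a^n b^n : n ≥ 0} is context-free (but not regular)
  • Can be shown non-regular with the regular pumping lemma
  • After pumping, the number of a's and b's become unequal

- {a^n b^n c^n : n ≥ 0} is NOT context-free
  • Requires the CFL pumping lemma to prove
  • Cannot maintain three equal counts simultaneously

The CFL pumping lemma is "stronger" in that it can prove non-membership
in the larger class of context-free languages.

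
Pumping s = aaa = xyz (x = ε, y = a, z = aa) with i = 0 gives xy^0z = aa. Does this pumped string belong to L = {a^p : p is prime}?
Yes

xy⁰z = ε · ε · aa = aa.
aa has length 2, which is prime, so it is in L.
(A single pumped string landing in L is not a contradiction by itself; a non-regularity proof needs some i for which xy^i z ∉ L, for every admissible decomposition.)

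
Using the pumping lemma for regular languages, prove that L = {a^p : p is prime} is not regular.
Assume for contradiction that L is regular, and let p ≥ 1 be the pumping length given by the pumping lemma.
Choose a prime q with q ≥ p (one exists because there are infinitely many primes) and let s = a^q. Then s ∈ L and |s| = q ≥ p.
By the pumping lemma, s = xyz for some x, y, z with |xy| ≤ p, |y| ≥ 1, and xy^i z ∈ L for every i ≥ 0.
Here y = a^k for some k with 1 ≤ k ≤ p, and xy^i z = a^(q + (i − 1)k) for every i ≥ 0.

Take i = q + 1: |xy^(q+1) z| = q + qk = q(k + 1).
Both factors satisfy q ≥ 2 and k + 1 ≥ 2, so q(k + 1) is composite, and xy^(q+1) z ∉ L.

This contradicts the pumping lemma, which requires xy^i z ∈ L for all i ≥ 0.
Hence L = {a^p : p is prime} is not regular. ∎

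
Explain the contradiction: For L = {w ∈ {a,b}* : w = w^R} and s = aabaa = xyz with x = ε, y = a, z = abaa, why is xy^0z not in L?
xy⁰z = abaa ∉ L

Pumping with i = 0 replaces y = a by y⁰ = ε:
- Original: s = xyz = aabaa; aabaa reversed is aabaa, the same string, so it is a palindrome and is in L
- Pumped: xy⁰z = ε · ε · abaa = abaa
- abaa reversed is aaba ≠ abaa, so it is not a palindrome and is not in L

The pumping lemma would require xy⁰z ∈ L, so this decomposition yields a contradiction.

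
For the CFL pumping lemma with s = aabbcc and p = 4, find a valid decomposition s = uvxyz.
u='a', v='a', x='bb', y='c', z='c'

For s = aabbcc with pumping length p = 4:

One valid decomposition:
- u = 'a'
- v = 'a'
- x = 'bb'
- y = 'c'
- z = 'c'

Verification:
- uvxyz = 'a' + 'a' + 'bb' + 'c' + 'c' = aabbcc ✓
- |vxy| = |'abbc'| = 4 ≤ 4 ✓
- |vy| = |'ac'| = 2 > 0 ✓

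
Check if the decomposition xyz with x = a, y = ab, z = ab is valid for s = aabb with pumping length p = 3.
Violated: xyz = s

The decomposition x = a, y = ab, z = ab for s = aabb with p = 3
violates the constraint: xyz = s

xyz = 'a' + 'ab' + 'ab' = 'aabab' ≠ 'aabb' = s. The decomposition doesn't reconstruct s.

Pumping lemma constraints:
1. xyz = s (decomposition is valid)
2. |xy| ≤ p
3. |y| > 0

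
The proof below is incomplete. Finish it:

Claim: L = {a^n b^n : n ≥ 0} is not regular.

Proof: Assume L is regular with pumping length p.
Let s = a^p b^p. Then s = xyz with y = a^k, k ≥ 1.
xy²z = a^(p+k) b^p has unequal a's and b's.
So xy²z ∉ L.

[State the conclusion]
This contradicts the pumping lemma for regular languages,
which guarantees xy^i z ∈ L for all i ≥ 0.

Since our assumption that L is regular leads to a contradiction,
we conclude that L = {a^n b^n : n ≥ 0} is NOT regular. ∎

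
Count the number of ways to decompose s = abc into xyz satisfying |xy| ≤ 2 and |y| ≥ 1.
3

For s = 'abc' with pumping length p = 2:

Constraints: |xy| ≤ 2, |y| > 0

Valid decompositions (|xy| ≤ p, |y| ≥ 1):
  • x='', y='a', z='bc'
  • x='a', y='b', z='c'
  • x='', y='ab', z='c'

Total count: 3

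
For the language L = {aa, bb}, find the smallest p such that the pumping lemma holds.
p = 3

For a finite language L, the pumping lemma holds vacuously if p > max|s| for s ∈ L.

The longest string in L = {aa, bb} has length 2.
If p = 3, then no string s ∈ L has |s| ≥ p, so the condition is vacuously true.

The minimum pumping length is p = 3.

Why no smaller p works: for any p ≤ 2, the longest string s ∈ L has |s| = 2 ≥ p, so it would
have to be pumpable; but pumping up (i = 2, 3, ...) produces ever longer strings, which cannot all lie in the
finite language L. So the pumping property fails for every p ≤ 2.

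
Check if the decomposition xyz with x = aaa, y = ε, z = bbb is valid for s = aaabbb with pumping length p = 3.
Violated: |y| > 0

The decomposition x = aaa, y = ε, z = bbb for s = aaabbb with p = 3
violates the constraint: |y| > 0

|y| = 0, but the pumping lemma requires |y| > 0 (y must be non-empty).

Pumping lemma constraints:
1. xyz = s (decomposition is valid)
2. |xy| ≤ p
3. |y| > 0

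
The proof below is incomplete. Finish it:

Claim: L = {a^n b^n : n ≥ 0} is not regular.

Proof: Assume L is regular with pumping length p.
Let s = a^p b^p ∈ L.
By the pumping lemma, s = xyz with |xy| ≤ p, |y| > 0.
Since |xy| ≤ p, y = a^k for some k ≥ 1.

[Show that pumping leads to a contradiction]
Consider xy²z = a^(p+k) b^p.

Since k ≥ 1, we have p + k > p.
So xy²z has more a's than b's: (p+k) a's vs p b's.
This means xy²z ∉ L because a^n b^n requires equal counts.

This contradicts the pumping lemma which states xy²z ∈ L.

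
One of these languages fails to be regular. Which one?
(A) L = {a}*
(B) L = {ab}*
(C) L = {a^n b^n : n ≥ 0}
(C) {a^n b^n : n ≥ 0}

(C) L = {a^n b^n : n ≥ 0} is NOT regular.

The pumping lemma can be used to prove this:
After pumping, the number of a's and b's become unequal

The other languages are regular because they can be recognized by finite automata.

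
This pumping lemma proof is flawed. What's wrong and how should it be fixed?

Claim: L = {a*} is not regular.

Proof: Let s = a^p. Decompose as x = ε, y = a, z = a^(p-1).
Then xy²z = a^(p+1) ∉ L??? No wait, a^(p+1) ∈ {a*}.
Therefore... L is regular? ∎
Error: The proof attempts to show a*  is not regular, but a* IS regular!

Correction: a* is a regular language (recognized by a simple DFA with one accepting state and self-loop on 'a'). The pumping lemma can only prove non-regularity, not regularity. For regular languages, pumping always works.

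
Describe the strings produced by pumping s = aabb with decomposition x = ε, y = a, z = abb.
{xy^i z : i ≥ 0} = {a^(i+1) b^2 : i ≥ 0} = {abb, aabb, aaabb, ...}

With x = ε, y = a, z = abb: Starting with aabb and pumping the first 'a' (z = abb keeps the second 'a'), we get strings with i+1 a's followed by 2 b's for i = 0, 1, 2, ...; note bb is not produced because z always contributes one a.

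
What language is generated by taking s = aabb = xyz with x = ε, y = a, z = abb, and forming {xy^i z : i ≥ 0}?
{xy^i z : i ≥ 0} = {a^(i+1) b^2 : i ≥ 0} = {abb, aabb, aaabb, ...}

With x = ε, y = a, z = abb: Starting with aabb and pumping the first 'a' (z = abb keeps the second 'a'), we get strings with i+1 a's followed by 2 b's for i = 0, 1, 2, ...; note bb is not produced because z always contributes one a.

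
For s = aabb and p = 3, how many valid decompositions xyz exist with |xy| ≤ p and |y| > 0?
6

For s = 'aabb' with pumping length p = 3:

Constraints: |xy| ≤ 3, |y| > 0

Valid decompositions (|xy| ≤ p, |y| ≥ 1):
  • x='', y='a', z='abb'
  • x='a', y='a', z='bb'
  • x='', y='aa', z='bb'
  • x='aa', y='b', z='b'
  • x='a', y='ab', z='b'
  • x='', y='aab', z='b'

Total count: 6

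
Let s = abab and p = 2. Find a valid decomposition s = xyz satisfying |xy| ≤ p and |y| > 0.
x = 'a', y = 'b', z = 'ab'

For s = abab and p = 2, one valid decomposition is:
- x = 'a' (length 1)
- y = 'b' (length 1)
- z = 'ab' (length 2)

Verification:
- xyz = 'a' + 'b' + 'ab' = abab ✓
- |xy| = 2 ≤ 2 ✓
- |y| = 1 > 0 ✓

All pumping lemma constraints are satisfied.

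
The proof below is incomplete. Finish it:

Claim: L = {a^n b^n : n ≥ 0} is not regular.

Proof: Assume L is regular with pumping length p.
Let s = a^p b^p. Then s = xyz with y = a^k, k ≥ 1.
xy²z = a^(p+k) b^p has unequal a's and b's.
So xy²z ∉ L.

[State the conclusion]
This contradicts the pumping lemma for regular languages,
which guarantees xy^i z ∈ L for all i ≥ 0.

Since our assumption that L is regular leads to a contradiction,
we conclude that L = {a^n b^n : n ≥ 0} is NOT regular. ∎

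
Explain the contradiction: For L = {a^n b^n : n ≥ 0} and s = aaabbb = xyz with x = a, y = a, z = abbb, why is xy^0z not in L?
xy⁰z = aabbb ∉ L

Pumping with i = 0 replaces y = a by y⁰ = ε:
- Original: s = xyz = aaabbb; aaabbb = a^3 b^3 has equal counts (3 = 3), so it is in L
- Pumped: xy⁰z = a · ε · abbb = aabbb
- aabbb has 2 a's and 3 b's; 2 ≠ 3, so it is not in L

The pumping lemma would require xy⁰z ∈ L, so this decomposition yields a contradiction.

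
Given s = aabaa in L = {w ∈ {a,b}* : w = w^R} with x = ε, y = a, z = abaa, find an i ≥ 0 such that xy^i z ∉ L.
i = 0

xy⁰z = ε · ε · abaa = abaa; abaa reversed is aaba ≠ abaa, so it is not a palindrome and is not in L.
(Other choices also work, e.g. i = 2, 3; only i = 1 is guaranteed to stay in L since xy¹z = s.)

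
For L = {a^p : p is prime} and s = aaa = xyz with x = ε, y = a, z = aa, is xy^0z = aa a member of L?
Yes

xy⁰z = ε · ε · aa = aa.
aa has length 2, which is prime, so it is in L.
(A single pumped string landing in L is not a contradiction by itself; a non-regularity proof needs some i for which xy^i z ∉ L, for every admissible decomposition.)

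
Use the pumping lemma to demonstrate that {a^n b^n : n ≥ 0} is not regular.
Assume for contradiction that L is regular, and let p ≥ 1 be the pumping length given by the pumping lemma.
Choose s = a^p b^p. Then s ∈ L and |s| = 2p ≥ p.
By the pumping lemma, s = xyz for some x, y, z with |xy| ≤ p, |y| ≥ 1, and xy^i z ∈ L for every i ≥ 0.
Since |xy| ≤ p and the first p symbols of s are all a's, we must have y = a^k for some k with 1 ≤ k ≤ p.

Take i = 3: xy³z = a^(p + 2k) b^p.
This string has p + 2k a's but p b's, and p + 2k > p because k ≥ 1. So xy³z ∉ L.

This contradicts the pumping lemma, which requires xy^i z ∈ L for all i ≥ 0.
Hence L = {a^n b^n : n ≥ 0} is not regular. ∎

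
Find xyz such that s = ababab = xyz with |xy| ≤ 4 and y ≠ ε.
x = '', y = 'aba', z = 'bab'

For s = ababab and p = 4, one valid decomposition is:
- x = '' (length 0)
- y = 'aba' (length 3)
- z = 'bab' (length 3)

Verification:
- xyz = '' + 'aba' + 'bab' = ababab ✓
- |xy| = 3 ≤ 4 ✓
- |y| = 3 > 0 ✓

All pumping lemma constraints are satisfied.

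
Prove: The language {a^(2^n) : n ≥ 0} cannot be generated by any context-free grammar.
Assume for contradiction that L is context-free, and let p ≥ 1 be the pumping length given by the pumping lemma for CFLs.
Choose s = a^(2^p). Then s ∈ L and |s| = 2^p ≥ p.
By the CFL pumping lemma, s = uvxyz for some u, v, x, y, z with |vxy| ≤ p, |vy| ≥ 1, and uv^i xy^i z ∈ L for every i ≥ 0.
All symbols are a's, so only lengths matter: let k = |vy|, with 1 ≤ k ≤ |vxy| ≤ p < 2^p.

Take i = 2: |uv²xy²z| = 2^p + k, and 2^p < 2^p + k < 2^p + 2^p = 2^(p+1).
So the length lies strictly between consecutive powers of two and is not a power of 2; uv²xy²z ∉ L.

This contradicts the CFL pumping lemma, which requires uv^i xy^i z ∈ L for all i ≥ 0.
Hence L = {a^(2^n) : n ≥ 0} is not context-free. ∎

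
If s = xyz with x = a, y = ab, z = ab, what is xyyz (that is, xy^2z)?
aababab

Given x = 'a', y = 'ab', z = 'ab' and i = 2:

xy^2z = x + y·y·...·y (2 times) + z
       = 'a' + 'ab'^2 + 'ab'
       = 'a' + 'abab' + 'ab'
       = 'aababab'

The pumped string is 'aababab' with length 7.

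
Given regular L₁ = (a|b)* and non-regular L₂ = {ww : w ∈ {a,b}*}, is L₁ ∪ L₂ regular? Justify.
Yes — L₁ ∪ L₂ is regular.

{ww} ⊆ (a|b)*, so L₁ ∪ L₂ = (a|b)*, which is regular.

Note that the bare facts "L₁ regular, L₂ non-regular" do not settle the question by themselves: the closure of regular languages under ∪, ∩, complement and difference applies only when BOTH operands are regular. With a non-regular operand the result can come out regular or non-regular depending on the specific languages, so one has to work out L₁ ∪ L₂ for this particular pair, as above.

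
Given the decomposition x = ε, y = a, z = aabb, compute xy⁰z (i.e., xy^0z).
aabb

Given x = '', y = 'a', z = 'aabb' and i = 0:

xy^0z = x + y·y·...·y (0 times) + z
       = '' + 'a'^0 + 'aabb'
       = '' + '' + 'aabb'
       = 'aabb'

The pumped string is 'aabb' with length 4.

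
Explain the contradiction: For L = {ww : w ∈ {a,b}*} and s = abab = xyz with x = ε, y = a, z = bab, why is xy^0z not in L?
xy⁰z = bab ∉ L

Pumping with i = 0 replaces y = a by y⁰ = ε:
- Original: s = xyz = abab; abab splits into halves ab · ab, which are equal, so it is in L (w = ab)
- Pumped: xy⁰z = ε · ε · bab = bab
- bab has odd length 3, so it cannot be written as ww and is not in L

The pumping lemma would require xy⁰z ∈ L, so this decomposition yields a contradiction.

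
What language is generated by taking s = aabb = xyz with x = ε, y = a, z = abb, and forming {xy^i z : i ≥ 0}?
{xy^i z : i ≥ 0} = {a^(i+1) b^2 : i ≥ 0} = {abb, aabb, aaabb, ...}

With x = ε, y = a, z = abb: Starting with aabb and pumping the first 'a' (z = abb keeps the second 'a'), we get strings with i+1 a's followed by 2 b's for i = 0, 1, 2, ...; note bb is not produced because z always contributes one a.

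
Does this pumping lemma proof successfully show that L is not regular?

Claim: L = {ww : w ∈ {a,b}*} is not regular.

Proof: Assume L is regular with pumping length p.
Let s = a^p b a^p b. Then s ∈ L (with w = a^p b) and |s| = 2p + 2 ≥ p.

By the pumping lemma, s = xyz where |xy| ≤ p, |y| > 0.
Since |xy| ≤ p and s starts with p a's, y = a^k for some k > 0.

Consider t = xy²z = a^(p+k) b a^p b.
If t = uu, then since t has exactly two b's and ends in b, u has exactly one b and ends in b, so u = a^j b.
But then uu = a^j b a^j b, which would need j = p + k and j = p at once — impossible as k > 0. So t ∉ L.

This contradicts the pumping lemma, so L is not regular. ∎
The proof is correct.

This proof is valid because:
1. s = a^p b a^p b is in L and is chosen in terms of p, so |s| ≥ p holds for every p
2. The decomposition analysis is correct: |xy| ≤ p forces y to lie inside the leading a's
3. The contradiction is valid: the argument shows a^(p+k) b a^p b cannot be split into two equal halves
4. The conclusion follows logically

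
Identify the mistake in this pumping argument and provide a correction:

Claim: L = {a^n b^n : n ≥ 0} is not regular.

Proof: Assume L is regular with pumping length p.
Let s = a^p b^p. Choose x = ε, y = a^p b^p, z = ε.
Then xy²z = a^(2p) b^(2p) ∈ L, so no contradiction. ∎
Error: The decomposition violates |xy| ≤ p. With y = a^p b^p, |xy| = |y| = 2p > p. (The proof also miscomputes xy²z, which would be a^p b^p a^p b^p rather than a^(2p) b^(2p), and it wrongly treats one harmless decomposition as settling the matter — the prover does not get to choose the decomposition.)

Correction: The pumping lemma requires |xy| ≤ p, and the argument must handle every decomposition satisfying |xy| ≤ p, |y| ≥ 1. Since s starts with p a's, any such y consists only of a's, say y = a^k with k ≥ 1. Then xy²z = a^(p+k) b^p has unequal numbers of a's and b's, so xy²z ∉ L — the required contradiction.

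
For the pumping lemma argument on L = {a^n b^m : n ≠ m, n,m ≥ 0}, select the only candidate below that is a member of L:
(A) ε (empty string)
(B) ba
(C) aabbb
(C) aabbb

The pumping lemma is applied to a string s that lies in L, so first check membership of each option:
- (A) ε = a^0 b^0 has n = m = 0, so it is not in L ✗
- (B) ba has an a after a b, so it is not of the form a^n b^m and is not in L ✗
- (C) aabbb = a^2 b^3 with 2 ≠ 3, so it is in L ✓

Only (C) aabbb is in L, so it is the only candidate that could play the role of s.
(In a complete proof one picks s in terms of the pumping length p so that |s| ≥ p is guaranteed; a fixed string like aabbb illustrates the shape of such an s.)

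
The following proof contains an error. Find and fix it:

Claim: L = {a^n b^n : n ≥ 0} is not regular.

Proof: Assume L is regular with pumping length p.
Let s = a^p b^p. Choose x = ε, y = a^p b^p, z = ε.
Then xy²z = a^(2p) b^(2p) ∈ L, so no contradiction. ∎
Error: The decomposition violates |xy| ≤ p. With y = a^p b^p, |xy| = |y| = 2p > p. (The proof also miscomputes xy²z, which would be a^p b^p a^p b^p rather than a^(2p) b^(2p), and it wrongly treats one harmless decomposition as settling the matter — the prover does not get to choose the decomposition.)

Correction: The pumping lemma requires |xy| ≤ p, and the argument must handle every decomposition satisfying |xy| ≤ p, |y| ≥ 1. Since s starts with p a's, any such y consists only of a's, say y = a^k with k ≥ 1. Then xy²z = a^(p+k) b^p has unequal numbers of a's and b's, so xy²z ∉ L — the required contradiction.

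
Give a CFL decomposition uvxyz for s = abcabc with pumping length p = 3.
u='ab', v='c', x='a', y='b', z='c'

For s = abcabc with pumping length p = 3:

One valid decomposition:
- u = 'ab'
- v = 'c'
- x = 'a'
- y = 'b'
- z = 'c'

Verification:
- uvxyz = 'ab' + 'c' + 'a' + 'b' + 'c' = abcabc ✓
- |vxy| = |'cab'| = 3 ≤ 3 ✓
- |vy| = |'cb'| = 2 > 0 ✓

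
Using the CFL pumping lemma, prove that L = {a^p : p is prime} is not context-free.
Assume for contradiction that L is context-free, and let p ≥ 1 be the pumping length given by the pumping lemma for CFLs.
Choose a prime q with q ≥ p and let s = a^q. Then s ∈ L and |s| = q ≥ p.
By the CFL pumping lemma, s = uvxyz for some u, v, x, y, z with |vxy| ≤ p, |vy| ≥ 1, and uv^i xy^i z ∈ L for every i ≥ 0.
All symbols are a's, so only lengths matter: let k = |vy|, with 1 ≤ k ≤ p. Then |uv^i xy^i z| = q + (i − 1)k.

Take i = q + 1: the length is q + qk = q(k + 1).
Both factors satisfy q ≥ 2 and k + 1 ≥ 2, so q(k + 1) is composite and uv^(q+1) xy^(q+1) z ∉ L.

This contradicts the CFL pumping lemma, which requires uv^i xy^i z ∈ L for all i ≥ 0.
Hence L = {a^p : p is prime} is not context-free. ∎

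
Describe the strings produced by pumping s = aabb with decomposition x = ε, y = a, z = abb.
{xy^i z : i ≥ 0} = {a^(i+1) b^2 : i ≥ 0} = {abb, aabb, aaabb, ...}

With x = ε, y = a, z = abb: Starting with aabb and pumping the first 'a' (z = abb keeps the second 'a'), we get strings with i+1 a's followed by 2 b's for i = 0, 1, 2, ...; note bb is not produced because z always contributes one a.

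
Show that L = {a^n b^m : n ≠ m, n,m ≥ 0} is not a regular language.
Assume for contradiction that L is regular, and let p ≥ 1 be the pumping length given by the pumping lemma.
Choose s = a^p b^(p + p!). Then s ∈ L because p ≠ p + p! (as p! ≥ 1), and |s| ≥ p.
By the pumping lemma, s = xyz for some x, y, z with |xy| ≤ p, |y| ≥ 1, and xy^i z ∈ L for every i ≥ 0.
Since |xy| ≤ p and the first p symbols of s are all a's, y = a^k for some k with 1 ≤ k ≤ p.
For every i ≥ 0, xy^i z = a^(p + (i − 1)k) b^(p + p!).

Because 1 ≤ k ≤ p, k divides p!. Let t = p!/k (a positive integer) and take i = t + 1.
Then the number of a's is p + tk = p + p!, which equals the number of b's.
So xy^(t+1) z = a^(p + p!) b^(p + p!) has equally many a's and b's and is NOT in L.

This contradicts the pumping lemma, which requires xy^i z ∈ L for all i ≥ 0.
Hence L = {a^n b^m : n ≠ m, n,m ≥ 0} is not regular. ∎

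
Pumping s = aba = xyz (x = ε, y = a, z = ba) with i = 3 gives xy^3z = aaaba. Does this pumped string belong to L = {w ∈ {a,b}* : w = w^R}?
No

xy³z = ε · aaa · ba = aaaba.
aaaba reversed is abaaa ≠ aaaba, so it is not a palindrome and is not in L.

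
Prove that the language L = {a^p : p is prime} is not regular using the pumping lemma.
Assume for contradiction that L is regular, and let p ≥ 1 be the pumping length given by the pumping lemma.
Choose a prime q with q ≥ p (one exists because there are infinitely many primes) and let s = a^q. Then s ∈ L and |s| = q ≥ p.
By the pumping lemma, s = xyz for some x, y, z with |xy| ≤ p, |y| ≥ 1, and xy^i z ∈ L for every i ≥ 0.
Here y = a^k for some k with 1 ≤ k ≤ p, and xy^i z = a^(q + (i − 1)k) for every i ≥ 0.

Take i = q + 1: |xy^(q+1) z| = q + qk = q(k + 1).
Both factors satisfy q ≥ 2 and k + 1 ≥ 2, so q(k + 1) is composite, and xy^(q+1) z ∉ L.

This contradicts the pumping lemma, which requires xy^i z ∈ L for all i ≥ 0.
Hence L = {a^p : p is prime} is not regular. ∎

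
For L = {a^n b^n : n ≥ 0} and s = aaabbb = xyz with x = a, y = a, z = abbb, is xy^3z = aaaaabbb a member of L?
No

xy³z = a · aaa · abbb = aaaaabbb.
aaaaabbb has 5 a's and 3 b's; 5 ≠ 3, so it is not in L.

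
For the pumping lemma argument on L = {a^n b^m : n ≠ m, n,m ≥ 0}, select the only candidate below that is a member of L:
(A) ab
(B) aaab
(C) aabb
(B) aaab

The pumping lemma is applied to a string s that lies in L, so first check membership of each option:
- (A) ab = a^1 b^1 has n = m = 1, so it is not in L ✗
- (B) aaab = a^3 b^1 with 3 ≠ 1, so it is in L ✓
- (C) aabb = a^2 b^2 has n = m = 2, so it is not in L ✗

Only (B) aaab is in L, so it is the only candidate that could play the role of s.
(In a complete proof one picks s in terms of the pumping length p so that |s| ≥ p is guaranteed; a fixed string like aaab illustrates the shape of such an s.)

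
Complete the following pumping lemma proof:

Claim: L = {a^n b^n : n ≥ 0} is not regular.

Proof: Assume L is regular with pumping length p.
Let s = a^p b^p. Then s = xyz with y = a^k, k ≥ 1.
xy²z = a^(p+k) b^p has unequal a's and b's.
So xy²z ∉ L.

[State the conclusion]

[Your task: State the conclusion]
This contradicts the pumping lemma for regular languages,
which guarantees xy^i z ∈ L for all i ≥ 0.

Since our assumption that L is regular leads to a contradiction,
we conclude that L = {a^n b^n : n ≥ 0} is NOT regular. ∎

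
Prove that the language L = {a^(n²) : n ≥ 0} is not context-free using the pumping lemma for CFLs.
Assume for contradiction that L is context-free, and let p ≥ 1 be the pumping length given by the pumping lemma for CFLs.
Choose s = a^(p²). Then s ∈ L and |s| = p² ≥ p.
By the CFL pumping lemma, s = uvxyz for some u, v, x, y, z with |vxy| ≤ p, |vy| ≥ 1, and uv^i xy^i z ∈ L for every i ≥ 0.
All symbols are a's, so only lengths matter: let k = |vy|, with 1 ≤ k ≤ |vxy| ≤ p.

Take i = 2: |uv²xy²z| = p² + k, and p² < p² + k ≤ p² + p < (p + 1)².
So the length lies strictly between consecutive squares and is not a perfect square; uv²xy²z ∉ L.

This contradicts the CFL pumping lemma, which requires uv^i xy^i z ∈ L for all i ≥ 0.
Hence L = {a^(n²) : n ≥ 0} is not context-free. ∎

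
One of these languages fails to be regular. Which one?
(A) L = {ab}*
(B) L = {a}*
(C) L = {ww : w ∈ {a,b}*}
(C) {ww : w ∈ {a,b}*}

(C) L = {ww : w ∈ {a,b}*} is NOT regular.

The pumping lemma can be used to prove this:
After pumping, the two halves no longer match

The other languages are regular because they can be recognized by finite automata.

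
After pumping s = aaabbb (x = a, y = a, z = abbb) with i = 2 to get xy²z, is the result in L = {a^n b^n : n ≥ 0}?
No

xy²z = a · aa · abbb = aaaabbb.
aaaabbb has 4 a's and 3 b's; 4 ≠ 3, so it is not in L.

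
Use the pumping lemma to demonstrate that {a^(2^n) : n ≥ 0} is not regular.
Assume for contradiction that L is regular, and let p ≥ 1 be the pumping length given by the pumping lemma.
Choose s = a^(2^p). Then s ∈ L and |s| = 2^p ≥ p.
By the pumping lemma, s = xyz for some x, y, z with |xy| ≤ p, |y| ≥ 1, and xy^i z ∈ L for every i ≥ 0.
Here y = a^k for some k with 1 ≤ k ≤ |xy| ≤ p, and p < 2^p.

Take i = 2: |xy²z| = 2^p + k.
Now 2^p < 2^p + k ≤ 2^p + p < 2^p + 2^p = 2^(p+1).
So |xy²z| lies strictly between the consecutive powers of two 2^p and 2^(p+1), hence is not a power of 2, and xy²z ∉ L.

This contradicts the pumping lemma, which requires xy^i z ∈ L for all i ≥ 0.
Hence L = {a^(2^n) : n ≥ 0} is not regular. ∎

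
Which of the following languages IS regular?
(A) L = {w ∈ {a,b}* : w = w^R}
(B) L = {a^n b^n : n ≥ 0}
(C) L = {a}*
(C) {a}*

(C) L = {a}* is regular.

This can be recognized by a finite automaton (DFA/NFA).
Regular expressions like {a}* define regular languages.

The other choices are not regular:
- {a^n b^n : n ≥ 0}: After pumping, the number of a's and b's become unequal
- {w ∈ {a,b}* : w = w^R}: After pumping, the string is no longer symmetric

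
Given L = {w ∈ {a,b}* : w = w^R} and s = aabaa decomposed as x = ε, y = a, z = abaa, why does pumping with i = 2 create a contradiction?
xy²z = aaabaa ∉ L

Pumping with i = 2 replaces y = a by y² = aa:
- Original: s = xyz = aabaa; aabaa reversed is aabaa, the same string, so it is a palindrome and is in L
- Pumped: xy²z = ε · aa · abaa = aaabaa
- aaabaa reversed is aabaaa ≠ aaabaa, so it is not a palindrome and is not in L

The pumping lemma would require xy²z ∈ L, so this decomposition yields a contradiction.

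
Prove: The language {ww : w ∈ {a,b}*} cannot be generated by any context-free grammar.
Assume for contradiction that L is context-free, and let p ≥ 1 be the pumping length given by the pumping lemma for CFLs.
Choose s = a^p b^p a^p b^p. Then s ∈ L (take w = a^p b^p) and |s| = 4p ≥ p.
By the CFL pumping lemma, s = uvxyz for some u, v, x, y, z with |vxy| ≤ p, |vy| ≥ 1, and uv^i xy^i z ∈ L for every i ≥ 0.

Write s as four blocks A₁ B₁ A₂ B₂ with A₁ = A₂ = a^p and B₁ = B₂ = b^p. Since |vxy| ≤ p, the window vxy lies inside at most two adjacent blocks. Take i = 0 and let t = uxz, so |t| = 4p − |vy| with 1 ≤ |vy| ≤ p. If |t| is odd, t ∉ L immediately, so assume |vy| is even (hence |vy| ≥ 2) and |t|/2 = 2p − |vy|/2, which satisfies p ≤ |t|/2 ≤ 2p − 1.

Case 1 (vxy inside A₁B₁): t = a^(p−j) b^(p−l) a^p b^p with j + l = |vy|. The second half of t has length < 2p, so it is a suffix of the trailing a^p b^p and ends in b; the first half is a^(p−j) b^(p−l) a^((j+l)/2), which ends in a because (j+l)/2 ≥ 1. The halves differ, so t ∉ L.

Case 2 (vxy inside B₁A₂, straddling the middle): t = a^p b^(p−j) a^(p−l) b^p with j + l = |vy|. If t = ww, then w is a prefix of t of length ≥ p, so w begins with a^p; and w is a suffix of t of length ≥ p, so w ends with b^p. That forces |w| ≥ 2p, contradicting |w| = |t|/2 ≤ 2p − 1. So t ∉ L.

Case 3 (vxy inside A₂B₂): t = a^p b^p a^(p−j) b^(p−l) with j + l = |vy|. The first half of t is a prefix of a^p b^p, so it begins with a; the second half is b^((j+l)/2) a^(p−j) b^(p−l), which begins with b. The halves differ, so t ∉ L.

In every case uv⁰xy⁰z = uxz ∉ L.

This contradicts the CFL pumping lemma, which requires uv^i xy^i z ∈ L for all i ≥ 0.
Hence L = {ww : w ∈ {a,b}*} is not context-free. ∎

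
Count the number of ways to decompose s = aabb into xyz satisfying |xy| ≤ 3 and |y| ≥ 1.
6

For s = 'aabb' with pumping length p = 3:

Constraints: |xy| ≤ 3, |y| > 0

Valid decompositions (|xy| ≤ p, |y| ≥ 1):
  • x='', y='a', z='abb'
  • x='a', y='a', z='bb'
  • x='', y='aa', z='bb'
  • x='aa', y='b', z='b'
  • x='a', y='ab', z='b'
  • x='', y='aab', z='b'

Total count: 6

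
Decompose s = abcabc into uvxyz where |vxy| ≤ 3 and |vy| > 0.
u='ab', v='c', x='a', y='b', z='c'

For s = abcabc with pumping length p = 3:

One valid decomposition:
- u = 'ab'
- v = 'c'
- x = 'a'
- y = 'b'
- z = 'c'

Verification:
- uvxyz = 'ab' + 'c' + 'a' + 'b' + 'c' = abcabc ✓
- |vxy| = |'cab'| = 3 ≤ 3 ✓
- |vy| = |'cb'| = 2 > 0 ✓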